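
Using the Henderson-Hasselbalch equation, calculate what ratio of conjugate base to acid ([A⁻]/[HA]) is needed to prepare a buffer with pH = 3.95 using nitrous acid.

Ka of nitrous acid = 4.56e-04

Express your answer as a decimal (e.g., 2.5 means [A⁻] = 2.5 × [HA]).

pKa = -log(4.56e-04) = 3.3410. pH = pKa + log([A⁻]/[HA]), so log([A⁻]/[HA]) = pH − pKa = 3.95 − 3.3410 = 0.6090. [A⁻]/[HA] = 10^(0.6090) = 4.06

[A⁻]/[HA] = 4.06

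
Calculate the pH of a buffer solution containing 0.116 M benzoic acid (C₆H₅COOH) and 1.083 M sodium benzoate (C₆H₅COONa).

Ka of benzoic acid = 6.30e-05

pKa = -log(6.30e-05) = 4.20. pH = pKa + log([A⁻]/[HA]) = 4.20 + log(1.083/0.116)

pH = 5.17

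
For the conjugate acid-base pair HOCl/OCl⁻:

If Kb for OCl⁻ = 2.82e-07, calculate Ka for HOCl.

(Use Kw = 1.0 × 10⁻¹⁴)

For a conjugate pair Ka × Kb = Kw, so Ka = Kw/Kb = 1.0 × 10⁻¹⁴ / 2.82e-07 = 3.55e-08.

K_a = 3.55e-08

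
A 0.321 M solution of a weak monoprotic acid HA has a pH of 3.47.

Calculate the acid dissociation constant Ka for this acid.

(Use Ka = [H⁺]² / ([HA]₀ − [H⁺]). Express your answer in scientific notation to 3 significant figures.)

[H⁺] = 10^(−pH) = 10^(−3.47) = 3.388e-04 M. For HA ⇌ H⁺ + A⁻, Ka = [H⁺][A⁻]/[HA] = [H⁺]² / ([HA]₀ − [H⁺]) = (3.388e-04)² / (0.321 − 3.388e-04) = 3.58e-07.

K_a = 3.58e-07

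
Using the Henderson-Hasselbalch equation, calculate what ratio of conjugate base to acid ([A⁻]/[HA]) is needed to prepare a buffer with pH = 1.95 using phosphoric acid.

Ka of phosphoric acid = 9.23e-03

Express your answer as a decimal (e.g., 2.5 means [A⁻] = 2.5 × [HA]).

pKa = -log(9.23e-03) = 2.0348. pH = pKa + log([A⁻]/[HA]), so log([A⁻]/[HA]) = pH − pKa = 1.95 − 2.0348 = -0.0848. [A⁻]/[HA] = 10^(-0.0848) = 0.823

[A⁻]/[HA] = 0.823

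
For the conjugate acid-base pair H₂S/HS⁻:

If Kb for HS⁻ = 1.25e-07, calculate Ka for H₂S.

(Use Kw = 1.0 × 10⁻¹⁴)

For a conjugate pair Ka × Kb = Kw, so Ka = Kw/Kb = 1.0 × 10⁻¹⁴ / 1.25e-07 = 8.00e-08.

K_a = 8.00e-08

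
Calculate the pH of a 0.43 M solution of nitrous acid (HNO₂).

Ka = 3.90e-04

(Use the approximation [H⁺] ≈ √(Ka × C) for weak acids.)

[H⁺] = √(Ka × C) = √(3.90e-04 × 0.43) = 1.2950e-02. pH = -log(1.2950e-02)

pH = 1.89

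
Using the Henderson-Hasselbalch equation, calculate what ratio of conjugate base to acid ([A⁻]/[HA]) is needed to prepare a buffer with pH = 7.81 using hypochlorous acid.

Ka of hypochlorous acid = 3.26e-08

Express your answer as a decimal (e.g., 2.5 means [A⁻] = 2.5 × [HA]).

pKa = -log(3.26e-08) = 7.4868. pH = pKa + log([A⁻]/[HA]), so log([A⁻]/[HA]) = pH − pKa = 7.81 − 7.4868 = 0.3232. [A⁻]/[HA] = 10^(0.3232) = 2.10

[A⁻]/[HA] = 2.10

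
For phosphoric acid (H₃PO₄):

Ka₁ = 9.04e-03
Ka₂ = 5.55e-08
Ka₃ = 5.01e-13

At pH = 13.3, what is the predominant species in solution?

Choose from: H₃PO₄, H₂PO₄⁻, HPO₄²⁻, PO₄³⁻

pKa₁ = 2.04, pKa₂ = 7.26, pKa₃ = 12.30. For a polyprotic acid the predominant species crosses at each pKa: below pKa_n the protonated form dominates, above it the deprotonated form does. At pH = 13.3, the predominant species is PO₄³⁻.

PO₄³⁻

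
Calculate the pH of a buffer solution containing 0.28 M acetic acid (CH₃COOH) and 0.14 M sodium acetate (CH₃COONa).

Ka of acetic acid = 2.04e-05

pKa = -log(2.04e-05) = 4.69. pH = pKa + log([A⁻]/[HA]) = 4.69 + log(0.14/0.28)

pH = 4.39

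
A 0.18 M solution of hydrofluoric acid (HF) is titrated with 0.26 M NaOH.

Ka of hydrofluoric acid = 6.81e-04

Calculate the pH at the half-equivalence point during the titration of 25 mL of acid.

At half-equivalence [HA] = [A⁻], so Henderson-Hasselbalch gives pH = pKa = -log(6.81e-04) = 3.17.

pH = pKa = 3.17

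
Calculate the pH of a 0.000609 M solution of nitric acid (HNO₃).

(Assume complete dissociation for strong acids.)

[H⁺] = 0.000609 M for strong acid. pH = -log[H⁺] = -log(0.000609)

pH = 3.22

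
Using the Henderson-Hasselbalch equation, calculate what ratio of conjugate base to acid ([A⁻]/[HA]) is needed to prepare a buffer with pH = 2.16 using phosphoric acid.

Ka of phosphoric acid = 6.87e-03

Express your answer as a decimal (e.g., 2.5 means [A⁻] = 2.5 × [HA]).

pKa = -log(6.87e-03) = 2.1630. pH = pKa + log([A⁻]/[HA]), so log([A⁻]/[HA]) = pH − pKa = 2.16 − 2.1630 = -0.0030. [A⁻]/[HA] = 10^(-0.0030) = 0.993

[A⁻]/[HA] = 0.993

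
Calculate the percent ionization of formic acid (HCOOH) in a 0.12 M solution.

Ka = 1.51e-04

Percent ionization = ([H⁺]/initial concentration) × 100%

Using Ka equilibrium: x² + Ka×x - Ka×C = 0. Solving: [H⁺] = 4.1819e-03. Percent = (4.1819e-03/0.12) × 100

Percent ionization = 3.48%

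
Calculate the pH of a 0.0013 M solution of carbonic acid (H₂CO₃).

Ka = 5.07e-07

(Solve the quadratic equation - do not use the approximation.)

x² + Ka×x - Ka×C = 0. Using quadratic formula: [H⁺] = 2.5421e-05

pH = 4.59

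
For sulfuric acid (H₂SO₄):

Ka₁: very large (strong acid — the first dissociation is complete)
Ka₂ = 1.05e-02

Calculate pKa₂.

pKa₂ = -log(Ka₂) = -log(1.05e-02) = 1.98.

pK_{a2} = 1.98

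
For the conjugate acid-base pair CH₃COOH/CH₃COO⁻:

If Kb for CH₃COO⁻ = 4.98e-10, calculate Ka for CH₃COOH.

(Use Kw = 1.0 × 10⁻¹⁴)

For a conjugate pair Ka × Kb = Kw, so Ka = Kw/Kb = 1.0 × 10⁻¹⁴ / 4.98e-10 = 2.01e-05.

K_a = 2.01e-05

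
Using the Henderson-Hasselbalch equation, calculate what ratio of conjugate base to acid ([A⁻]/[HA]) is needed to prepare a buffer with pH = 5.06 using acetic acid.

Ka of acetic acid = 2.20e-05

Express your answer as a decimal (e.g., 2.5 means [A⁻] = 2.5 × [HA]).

pKa = -log(2.20e-05) = 4.6576. pH = pKa + log([A⁻]/[HA]), so log([A⁻]/[HA]) = pH − pKa = 5.06 − 4.6576 = 0.4024. [A⁻]/[HA] = 10^(0.4024) = 2.53

[A⁻]/[HA] = 2.53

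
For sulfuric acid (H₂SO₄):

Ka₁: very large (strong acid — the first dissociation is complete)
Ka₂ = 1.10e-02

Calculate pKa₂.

pKa₂ = -log(Ka₂) = -log(1.10e-02) = 1.96.

pK_{a2} = 1.96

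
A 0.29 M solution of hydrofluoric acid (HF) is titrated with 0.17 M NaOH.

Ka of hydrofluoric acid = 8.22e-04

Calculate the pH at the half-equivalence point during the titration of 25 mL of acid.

At half-equivalence [HA] = [A⁻], so Henderson-Hasselbalch gives pH = pKa = -log(8.22e-04) = 3.09.

pH = pKa = 3.09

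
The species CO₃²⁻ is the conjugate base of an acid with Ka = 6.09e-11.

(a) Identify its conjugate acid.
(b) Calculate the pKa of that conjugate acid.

(a) The conjugate acid is formed by adding one H⁺ to CO₃²⁻, giving HCO₃⁻. (b) pKa = -log(Ka) = -log(6.09e-11) = 10.22.

Conjugate acid: HCO₃⁻; pK_a = 10.22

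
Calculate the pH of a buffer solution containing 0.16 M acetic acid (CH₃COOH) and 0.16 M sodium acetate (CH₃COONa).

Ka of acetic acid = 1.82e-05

pKa = -log(1.82e-05) = 4.74. pH = pKa + log([A⁻]/[HA]) = 4.74 + log(0.16/0.16)

pH = 4.74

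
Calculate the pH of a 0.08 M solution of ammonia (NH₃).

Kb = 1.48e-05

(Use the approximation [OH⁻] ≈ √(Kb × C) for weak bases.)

[OH⁻] = √(Kb × C) = √(1.48e-05 × 0.08) = 1.0881e-03. pOH = 2.96, pH = 14 - pOH

pH = 11.04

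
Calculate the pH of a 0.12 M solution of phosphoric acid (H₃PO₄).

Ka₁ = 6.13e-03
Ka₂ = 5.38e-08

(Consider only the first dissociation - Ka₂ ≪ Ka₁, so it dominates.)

First dissociation dominates. From Ka₁ = [H⁺][HA⁻]/[H₂A], x² + Ka₁·x − Ka₁·C = 0 with C = 0.12 M and Ka₁ = 6.13e-03. Solving: [H⁺] = (−Ka₁ + √(Ka₁² + 4·Ka₁·C)) / 2 = 2.4230e-02 M. pH = -log(2.4230e-02) = 1.62.

pH = 1.62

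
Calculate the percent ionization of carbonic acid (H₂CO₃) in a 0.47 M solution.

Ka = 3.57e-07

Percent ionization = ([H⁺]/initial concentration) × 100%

Using Ka equilibrium: x² + Ka×x - Ka×C = 0. Solving: [H⁺] = 4.0944e-04. Percent = (4.0944e-04/0.47) × 100

Percent ionization = 0.0871%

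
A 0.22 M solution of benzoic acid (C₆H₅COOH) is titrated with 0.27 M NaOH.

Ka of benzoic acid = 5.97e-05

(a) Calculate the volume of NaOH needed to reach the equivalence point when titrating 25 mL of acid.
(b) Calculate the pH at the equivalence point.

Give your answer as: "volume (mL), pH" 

moles acid = 0.22 × 25/1000 = 0.0055 mol; V_base = moles/0.27 × 1000 = 20.4 mL. At equivalence only the conjugate base is present: [A⁻] = 0.0055/0.045 = 1.2122e-01 M. Kb = Kw/Ka = 1.68e-10; [OH⁻] = √(Kb × [A⁻]) = 4.5062e-06; pOH = 5.35; pH = 14 - pOH = 8.65.

V = 20.4 mL, pH = 8.65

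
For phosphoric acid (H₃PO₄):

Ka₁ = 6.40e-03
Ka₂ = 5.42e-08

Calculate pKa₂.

pKa₂ = -log(Ka₂) = -log(5.42e-08) = 7.27.

pK_{a2} = 7.27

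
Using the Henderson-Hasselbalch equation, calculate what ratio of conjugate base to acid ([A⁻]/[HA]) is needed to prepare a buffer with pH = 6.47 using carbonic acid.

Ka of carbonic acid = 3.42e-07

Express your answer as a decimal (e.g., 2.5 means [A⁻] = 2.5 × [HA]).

pKa = -log(3.42e-07) = 6.4660. pH = pKa + log([A⁻]/[HA]), so log([A⁻]/[HA]) = pH − pKa = 6.47 − 6.4660 = 0.0040. [A⁻]/[HA] = 10^(0.0040) = 1.01

[A⁻]/[HA] = 1.01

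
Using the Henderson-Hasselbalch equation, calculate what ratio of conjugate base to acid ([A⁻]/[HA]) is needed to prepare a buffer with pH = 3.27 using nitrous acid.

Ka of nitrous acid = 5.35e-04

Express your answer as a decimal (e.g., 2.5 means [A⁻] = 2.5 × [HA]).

pKa = -log(5.35e-04) = 3.2716. pH = pKa + log([A⁻]/[HA]), so log([A⁻]/[HA]) = pH − pKa = 3.27 − 3.2716 = -0.0016. [A⁻]/[HA] = 10^(-0.0016) = 0.996

[A⁻]/[HA] = 0.996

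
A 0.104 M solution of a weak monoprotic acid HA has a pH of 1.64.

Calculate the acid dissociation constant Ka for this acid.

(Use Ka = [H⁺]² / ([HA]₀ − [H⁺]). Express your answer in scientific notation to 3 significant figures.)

[H⁺] = 10^(−pH) = 10^(−1.64) = 2.291e-02 M. For HA ⇌ H⁺ + A⁻, Ka = [H⁺][A⁻]/[HA] = [H⁺]² / ([HA]₀ − [H⁺]) = (2.291e-02)² / (0.104 − 2.291e-02) = 6.47e-03.

K_a = 6.47e-03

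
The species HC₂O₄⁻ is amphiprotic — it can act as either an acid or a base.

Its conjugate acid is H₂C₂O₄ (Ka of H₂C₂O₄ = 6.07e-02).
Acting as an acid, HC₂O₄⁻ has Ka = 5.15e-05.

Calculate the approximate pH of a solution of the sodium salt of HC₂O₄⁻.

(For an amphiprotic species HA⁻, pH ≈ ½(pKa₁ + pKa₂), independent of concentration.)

pKa₁ = -log(6.07e-02) = 1.22; pKa₂ = -log(5.15e-05) = 4.29. For an amphiprotic species, pH ≈ ½(pKa₁ + pKa₂) = ½(1.22 + 4.29) = 2.75.

pH = 2.75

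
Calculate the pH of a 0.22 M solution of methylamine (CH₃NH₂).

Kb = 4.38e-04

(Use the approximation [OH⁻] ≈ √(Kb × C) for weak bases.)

[OH⁻] = √(Kb × C) = √(4.38e-04 × 0.22) = 9.8163e-03. pOH = 2.01, pH = 14 - pOH

pH = 11.99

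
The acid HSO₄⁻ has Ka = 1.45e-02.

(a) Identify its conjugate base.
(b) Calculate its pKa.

(a) The conjugate base is formed by removing one H⁺ from HSO₄⁻, giving SO₄²⁻. (b) pKa = -log(Ka) = -log(1.45e-02) = 1.84.

Conjugate base: SO₄²⁻; pK_a = 1.84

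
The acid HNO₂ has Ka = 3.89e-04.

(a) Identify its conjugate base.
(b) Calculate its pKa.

(a) The conjugate base is formed by removing one H⁺ from HNO₂, giving NO₂⁻. (b) pKa = -log(Ka) = -log(3.89e-04) = 3.41.

Conjugate base: NO₂⁻; pK_a = 3.41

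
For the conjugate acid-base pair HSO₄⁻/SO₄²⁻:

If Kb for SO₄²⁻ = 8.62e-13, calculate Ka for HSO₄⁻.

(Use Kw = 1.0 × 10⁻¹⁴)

For a conjugate pair Ka × Kb = Kw, so Ka = Kw/Kb = 1.0 × 10⁻¹⁴ / 8.62e-13 = 1.16e-02.

K_a = 1.16e-02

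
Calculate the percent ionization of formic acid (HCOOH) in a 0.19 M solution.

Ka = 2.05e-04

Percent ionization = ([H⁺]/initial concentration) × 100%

Using Ka equilibrium: x² + Ka×x - Ka×C = 0. Solving: [H⁺] = 6.1393e-03. Percent = (6.1393e-03/0.19) × 100

Percent ionization = 3.23%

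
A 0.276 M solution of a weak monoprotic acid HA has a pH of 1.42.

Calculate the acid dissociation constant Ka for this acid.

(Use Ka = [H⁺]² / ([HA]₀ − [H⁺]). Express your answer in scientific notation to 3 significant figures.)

[H⁺] = 10^(−pH) = 10^(−1.42) = 3.802e-02 M. For HA ⇌ H⁺ + A⁻, Ka = [H⁺][A⁻]/[HA] = [H⁺]² / ([HA]₀ − [H⁺]) = (3.802e-02)² / (0.276 − 3.802e-02) = 6.07e-03.

K_a = 6.07e-03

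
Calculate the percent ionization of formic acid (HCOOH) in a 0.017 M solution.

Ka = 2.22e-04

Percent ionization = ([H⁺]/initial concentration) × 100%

Using Ka equilibrium: x² + Ka×x - Ka×C = 0. Solving: [H⁺] = 1.8348e-03. Percent = (1.8348e-03/0.017) × 100

Percent ionization = 10.8%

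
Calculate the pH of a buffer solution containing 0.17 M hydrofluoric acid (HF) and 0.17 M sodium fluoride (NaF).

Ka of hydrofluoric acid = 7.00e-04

pKa = -log(7.00e-04) = 3.15. pH = pKa + log([A⁻]/[HA]) = 3.15 + log(0.17/0.17)

pH = 3.15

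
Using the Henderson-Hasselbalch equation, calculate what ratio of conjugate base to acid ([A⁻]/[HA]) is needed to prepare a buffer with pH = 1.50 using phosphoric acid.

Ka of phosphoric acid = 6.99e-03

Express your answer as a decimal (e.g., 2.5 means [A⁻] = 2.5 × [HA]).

pKa = -log(6.99e-03) = 2.1555. pH = pKa + log([A⁻]/[HA]), so log([A⁻]/[HA]) = pH − pKa = 1.50 − 2.1555 = -0.6555. [A⁻]/[HA] = 10^(-0.6555) = 0.221

[A⁻]/[HA] = 0.221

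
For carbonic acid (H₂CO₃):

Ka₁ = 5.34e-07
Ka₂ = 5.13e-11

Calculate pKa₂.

pKa₂ = -log(Ka₂) = -log(5.13e-11) = 10.29.

pK_{a2} = 10.29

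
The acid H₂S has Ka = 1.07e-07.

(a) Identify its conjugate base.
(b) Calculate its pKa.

(a) The conjugate base is formed by removing one H⁺ from H₂S, giving HS⁻. (b) pKa = -log(Ka) = -log(1.07e-07) = 6.97.

Conjugate base: HS⁻; pK_a = 6.97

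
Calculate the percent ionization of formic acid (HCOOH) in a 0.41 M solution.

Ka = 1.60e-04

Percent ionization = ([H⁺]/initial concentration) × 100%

Using Ka equilibrium: x² + Ka×x - Ka×C = 0. Solving: [H⁺] = 8.0198e-03. Percent = (8.0198e-03/0.41) × 100

Percent ionization = 1.96%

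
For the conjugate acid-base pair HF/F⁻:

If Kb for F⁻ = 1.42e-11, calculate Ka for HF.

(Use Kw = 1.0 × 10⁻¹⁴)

For a conjugate pair Ka × Kb = Kw, so Ka = Kw/Kb = 1.0 × 10⁻¹⁴ / 1.42e-11 = 7.04e-04.

K_a = 7.04e-04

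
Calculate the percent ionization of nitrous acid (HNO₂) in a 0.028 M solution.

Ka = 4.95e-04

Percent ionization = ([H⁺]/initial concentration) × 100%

Using Ka equilibrium: x² + Ka×x - Ka×C = 0. Solving: [H⁺] = 3.4836e-03. Percent = (3.4836e-03/0.028) × 100

Percent ionization = 12.4%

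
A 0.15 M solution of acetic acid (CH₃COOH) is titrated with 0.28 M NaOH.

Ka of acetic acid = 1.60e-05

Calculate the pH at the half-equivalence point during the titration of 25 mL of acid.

At half-equivalence [HA] = [A⁻], so Henderson-Hasselbalch gives pH = pKa = -log(1.60e-05) = 4.80.

pH = pKa = 4.80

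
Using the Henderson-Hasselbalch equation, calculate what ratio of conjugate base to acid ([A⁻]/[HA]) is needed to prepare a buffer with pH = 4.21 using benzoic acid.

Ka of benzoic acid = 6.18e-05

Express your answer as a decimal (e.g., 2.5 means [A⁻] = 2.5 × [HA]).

pKa = -log(6.18e-05) = 4.2090. pH = pKa + log([A⁻]/[HA]), so log([A⁻]/[HA]) = pH − pKa = 4.21 − 4.2090 = 0.0010. [A⁻]/[HA] = 10^(0.0010) = 1.00

[A⁻]/[HA] = 1.00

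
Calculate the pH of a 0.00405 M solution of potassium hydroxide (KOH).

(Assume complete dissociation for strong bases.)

[OH⁻] = 0.00405 M for strong base. pOH = -log[OH⁻] = 2.39, pH = 14 - pOH

pH = 11.61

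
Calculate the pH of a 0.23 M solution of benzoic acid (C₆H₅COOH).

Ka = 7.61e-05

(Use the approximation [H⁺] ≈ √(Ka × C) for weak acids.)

[H⁺] = √(Ka × C) = √(7.61e-05 × 0.23) = 4.1837e-03. pH = -log(4.1837e-03)

pH = 2.38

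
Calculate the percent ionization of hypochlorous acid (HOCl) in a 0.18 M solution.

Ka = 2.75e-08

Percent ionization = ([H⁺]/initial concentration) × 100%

Using Ka equilibrium: x² + Ka×x - Ka×C = 0. Solving: [H⁺] = 7.0342e-05. Percent = (7.0342e-05/0.18) × 100

Percent ionization = 0.0391%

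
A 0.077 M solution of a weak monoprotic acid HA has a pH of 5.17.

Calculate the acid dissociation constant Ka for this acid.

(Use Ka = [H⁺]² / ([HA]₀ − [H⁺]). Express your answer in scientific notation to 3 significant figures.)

[H⁺] = 10^(−pH) = 10^(−5.17) = 6.761e-06 M. For HA ⇌ H⁺ + A⁻, Ka = [H⁺][A⁻]/[HA] = [H⁺]² / ([HA]₀ − [H⁺]) = (6.761e-06)² / (0.077 − 6.761e-06) = 5.94e-10.

K_a = 5.94e-10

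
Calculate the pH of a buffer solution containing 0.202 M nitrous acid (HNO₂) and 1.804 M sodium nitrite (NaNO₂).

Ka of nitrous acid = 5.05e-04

pKa = -log(5.05e-04) = 3.30. pH = pKa + log([A⁻]/[HA]) = 3.30 + log(1.804/0.202)

pH = 4.25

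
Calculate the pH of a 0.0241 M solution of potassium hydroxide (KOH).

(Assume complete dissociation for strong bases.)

[OH⁻] = 0.0241 M for strong base. pOH = -log[OH⁻] = 1.62, pH = 14 - pOH

pH = 12.38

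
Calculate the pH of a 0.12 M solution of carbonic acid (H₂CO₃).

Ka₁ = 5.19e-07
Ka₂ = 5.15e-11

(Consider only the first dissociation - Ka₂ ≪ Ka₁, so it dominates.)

First dissociation dominates. From Ka₁ = [H⁺][HA⁻]/[H₂A], x² + Ka₁·x − Ka₁·C = 0 with C = 0.12 M and Ka₁ = 5.19e-07. Solving: [H⁺] = (−Ka₁ + √(Ka₁² + 4·Ka₁·C)) / 2 = 2.4930e-04 M. pH = -log(2.4930e-04) = 3.60.

pH = 3.60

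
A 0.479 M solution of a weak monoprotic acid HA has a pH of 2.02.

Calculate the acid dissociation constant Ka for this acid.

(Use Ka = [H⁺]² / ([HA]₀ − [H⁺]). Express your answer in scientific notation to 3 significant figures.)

[H⁺] = 10^(−pH) = 10^(−2.02) = 9.550e-03 M. For HA ⇌ H⁺ + A⁻, Ka = [H⁺][A⁻]/[HA] = [H⁺]² / ([HA]₀ − [H⁺]) = (9.550e-03)² / (0.479 − 9.550e-03) = 1.94e-04.

K_a = 1.94e-04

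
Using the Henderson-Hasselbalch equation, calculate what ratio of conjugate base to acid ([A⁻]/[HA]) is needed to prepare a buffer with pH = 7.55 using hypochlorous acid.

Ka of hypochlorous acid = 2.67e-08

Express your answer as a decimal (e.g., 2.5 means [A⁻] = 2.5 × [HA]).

pKa = -log(2.67e-08) = 7.5735. pH = pKa + log([A⁻]/[HA]), so log([A⁻]/[HA]) = pH − pKa = 7.55 − 7.5735 = -0.0235. [A⁻]/[HA] = 10^(-0.0235) = 0.947

[A⁻]/[HA] = 0.947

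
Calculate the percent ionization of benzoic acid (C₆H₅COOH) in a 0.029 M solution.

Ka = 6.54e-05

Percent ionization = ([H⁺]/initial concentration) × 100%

Using Ka equilibrium: x² + Ka×x - Ka×C = 0. Solving: [H⁺] = 1.3449e-03. Percent = (1.3449e-03/0.029) × 100

Percent ionization = 4.64%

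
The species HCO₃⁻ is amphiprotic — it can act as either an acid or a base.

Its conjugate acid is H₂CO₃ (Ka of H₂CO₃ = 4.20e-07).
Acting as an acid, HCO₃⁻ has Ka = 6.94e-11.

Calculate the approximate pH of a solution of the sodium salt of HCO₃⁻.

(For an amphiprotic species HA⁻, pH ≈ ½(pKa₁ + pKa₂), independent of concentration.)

pKa₁ = -log(4.20e-07) = 6.38; pKa₂ = -log(6.94e-11) = 10.16. For an amphiprotic species, pH ≈ ½(pKa₁ + pKa₂) = ½(6.38 + 10.16) = 8.27.

pH = 8.27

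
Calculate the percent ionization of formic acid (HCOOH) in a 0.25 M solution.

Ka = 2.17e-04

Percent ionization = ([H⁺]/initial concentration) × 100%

Using Ka equilibrium: x² + Ka×x - Ka×C = 0. Solving: [H⁺] = 7.2578e-03. Percent = (7.2578e-03/0.25) × 100

Percent ionization = 2.9%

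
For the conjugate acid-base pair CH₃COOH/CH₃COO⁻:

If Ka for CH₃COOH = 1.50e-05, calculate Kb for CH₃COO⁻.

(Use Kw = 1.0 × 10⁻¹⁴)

For a conjugate pair Ka × Kb = Kw, so Kb = Kw/Ka = 1.0 × 10⁻¹⁴ / 1.50e-05 = 6.67e-10.

K_b = 6.67e-10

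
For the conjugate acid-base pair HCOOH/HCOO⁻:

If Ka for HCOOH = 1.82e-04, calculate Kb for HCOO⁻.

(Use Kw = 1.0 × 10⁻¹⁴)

For a conjugate pair Ka × Kb = Kw, so Kb = Kw/Ka = 1.0 × 10⁻¹⁴ / 1.82e-04 = 5.49e-11.

K_b = 5.49e-11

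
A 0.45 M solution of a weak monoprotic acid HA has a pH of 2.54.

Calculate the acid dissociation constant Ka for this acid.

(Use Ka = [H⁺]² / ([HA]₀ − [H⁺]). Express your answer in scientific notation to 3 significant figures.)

[H⁺] = 10^(−pH) = 10^(−2.54) = 2.884e-03 M. For HA ⇌ H⁺ + A⁻, Ka = [H⁺][A⁻]/[HA] = [H⁺]² / ([HA]₀ − [H⁺]) = (2.884e-03)² / (0.45 − 2.884e-03) = 1.86e-05.

K_a = 1.86e-05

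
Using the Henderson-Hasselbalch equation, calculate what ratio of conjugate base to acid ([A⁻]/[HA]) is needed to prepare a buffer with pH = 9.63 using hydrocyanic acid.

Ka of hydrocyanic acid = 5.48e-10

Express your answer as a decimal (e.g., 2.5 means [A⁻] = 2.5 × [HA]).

pKa = -log(5.48e-10) = 9.2612. pH = pKa + log([A⁻]/[HA]), so log([A⁻]/[HA]) = pH − pKa = 9.63 − 9.2612 = 0.3688. [A⁻]/[HA] = 10^(0.3688) = 2.34

[A⁻]/[HA] = 2.34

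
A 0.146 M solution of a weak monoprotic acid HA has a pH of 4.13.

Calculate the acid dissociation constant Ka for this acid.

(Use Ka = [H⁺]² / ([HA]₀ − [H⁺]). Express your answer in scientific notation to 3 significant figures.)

[H⁺] = 10^(−pH) = 10^(−4.13) = 7.413e-05 M. For HA ⇌ H⁺ + A⁻, Ka = [H⁺][A⁻]/[HA] = [H⁺]² / ([HA]₀ − [H⁺]) = (7.413e-05)² / (0.146 − 7.413e-05) = 3.77e-08.

K_a = 3.77e-08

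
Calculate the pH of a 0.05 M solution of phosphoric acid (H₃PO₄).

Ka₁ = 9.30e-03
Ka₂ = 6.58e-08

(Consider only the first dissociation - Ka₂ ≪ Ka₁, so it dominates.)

First dissociation dominates. From Ka₁ = [H⁺][HA⁻]/[H₂A], x² + Ka₁·x − Ka₁·C = 0 with C = 0.05 M and Ka₁ = 9.30e-03. Solving: [H⁺] = (−Ka₁ + √(Ka₁² + 4·Ka₁·C)) / 2 = 1.7410e-02 M. pH = -log(1.7410e-02) = 1.76.

pH = 1.76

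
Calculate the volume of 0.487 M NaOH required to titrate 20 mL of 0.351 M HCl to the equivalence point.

At equivalence: moles acid = moles base. moles HCl = 0.351 × 20/1000 = 0.00702 mol. V_base = moles / 0.487 × 1000 = 14.4 mL.

V_{base} = 14.4 mL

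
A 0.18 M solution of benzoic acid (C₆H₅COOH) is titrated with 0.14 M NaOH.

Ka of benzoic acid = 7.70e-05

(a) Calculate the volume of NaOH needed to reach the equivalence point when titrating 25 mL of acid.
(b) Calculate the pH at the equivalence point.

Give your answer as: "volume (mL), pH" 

moles acid = 0.18 × 25/1000 = 0.0045 mol; V_base = moles/0.14 × 1000 = 32.1 mL. At equivalence only the conjugate base is present: [A⁻] = 0.0045/0.057 = 7.8750e-02 M. Kb = Kw/Ka = 1.30e-10; [OH⁻] = √(Kb × [A⁻]) = 3.1980e-06; pOH = 5.50; pH = 14 - pOH = 8.50.

V = 32.1 mL, pH = 8.50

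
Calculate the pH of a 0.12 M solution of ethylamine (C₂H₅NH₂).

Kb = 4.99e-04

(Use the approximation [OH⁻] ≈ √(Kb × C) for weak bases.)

[OH⁻] = √(Kb × C) = √(4.99e-04 × 0.12) = 7.7382e-03. pOH = 2.11, pH = 14 - pOH

pH = 11.89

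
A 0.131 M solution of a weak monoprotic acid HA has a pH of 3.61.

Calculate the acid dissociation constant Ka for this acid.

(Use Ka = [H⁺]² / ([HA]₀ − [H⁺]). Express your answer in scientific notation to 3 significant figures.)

[H⁺] = 10^(−pH) = 10^(−3.61) = 2.455e-04 M. For HA ⇌ H⁺ + A⁻, Ka = [H⁺][A⁻]/[HA] = [H⁺]² / ([HA]₀ − [H⁺]) = (2.455e-04)² / (0.131 − 2.455e-04) = 4.61e-07.

K_a = 4.61e-07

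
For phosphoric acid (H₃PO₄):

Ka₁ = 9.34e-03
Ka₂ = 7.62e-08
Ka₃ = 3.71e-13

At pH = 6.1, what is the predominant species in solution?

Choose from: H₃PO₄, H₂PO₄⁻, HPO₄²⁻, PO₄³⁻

pKa₁ = 2.03, pKa₂ = 7.12, pKa₃ = 12.43. For a polyprotic acid the predominant species crosses at each pKa: below pKa_n the protonated form dominates, above it the deprotonated form does. At pH = 6.1, the predominant species is H₂PO₄⁻.

H₂PO₄⁻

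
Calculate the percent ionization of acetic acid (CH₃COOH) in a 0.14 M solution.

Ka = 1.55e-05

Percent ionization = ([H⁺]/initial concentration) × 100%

Using Ka equilibrium: x² + Ka×x - Ka×C = 0. Solving: [H⁺] = 1.4654e-03. Percent = (1.4654e-03/0.14) × 100

Percent ionization = 1.05%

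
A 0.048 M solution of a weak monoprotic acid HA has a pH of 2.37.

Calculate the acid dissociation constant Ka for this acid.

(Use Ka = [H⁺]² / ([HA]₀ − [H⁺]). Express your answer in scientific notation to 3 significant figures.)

[H⁺] = 10^(−pH) = 10^(−2.37) = 4.266e-03 M. For HA ⇌ H⁺ + A⁻, Ka = [H⁺][A⁻]/[HA] = [H⁺]² / ([HA]₀ − [H⁺]) = (4.266e-03)² / (0.048 − 4.266e-03) = 4.16e-04.

K_a = 4.16e-04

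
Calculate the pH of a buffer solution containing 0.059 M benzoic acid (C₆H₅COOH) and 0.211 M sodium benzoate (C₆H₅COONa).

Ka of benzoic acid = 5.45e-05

pKa = -log(5.45e-05) = 4.26. pH = pKa + log([A⁻]/[HA]) = 4.26 + log(0.211/0.059)

pH = 4.82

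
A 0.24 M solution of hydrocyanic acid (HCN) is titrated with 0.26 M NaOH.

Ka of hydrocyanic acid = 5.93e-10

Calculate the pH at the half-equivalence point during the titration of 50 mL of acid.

At half-equivalence [HA] = [A⁻], so Henderson-Hasselbalch gives pH = pKa = -log(5.93e-10) = 9.23.

pH = pKa = 9.23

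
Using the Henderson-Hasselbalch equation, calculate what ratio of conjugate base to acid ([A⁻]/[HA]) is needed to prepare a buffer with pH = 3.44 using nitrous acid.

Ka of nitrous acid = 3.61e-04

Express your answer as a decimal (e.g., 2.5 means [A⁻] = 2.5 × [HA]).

pKa = -log(3.61e-04) = 3.4425. pH = pKa + log([A⁻]/[HA]), so log([A⁻]/[HA]) = pH − pKa = 3.44 − 3.4425 = -0.0025. [A⁻]/[HA] = 10^(-0.0025) = 0.994

[A⁻]/[HA] = 0.994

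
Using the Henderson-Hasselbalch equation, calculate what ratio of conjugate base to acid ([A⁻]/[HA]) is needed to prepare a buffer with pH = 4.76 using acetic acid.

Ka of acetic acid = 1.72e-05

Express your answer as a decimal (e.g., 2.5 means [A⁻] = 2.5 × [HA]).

pKa = -log(1.72e-05) = 4.7645. pH = pKa + log([A⁻]/[HA]), so log([A⁻]/[HA]) = pH − pKa = 4.76 − 4.7645 = -0.0045. [A⁻]/[HA] = 10^(-0.0045) = 0.990

[A⁻]/[HA] = 0.990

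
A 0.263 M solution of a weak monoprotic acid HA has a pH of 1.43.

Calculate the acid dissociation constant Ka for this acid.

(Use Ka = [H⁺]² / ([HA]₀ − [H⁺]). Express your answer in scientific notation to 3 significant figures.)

[H⁺] = 10^(−pH) = 10^(−1.43) = 3.715e-02 M. For HA ⇌ H⁺ + A⁻, Ka = [H⁺][A⁻]/[HA] = [H⁺]² / ([HA]₀ − [H⁺]) = (3.715e-02)² / (0.263 − 3.715e-02) = 6.11e-03.

K_a = 6.11e-03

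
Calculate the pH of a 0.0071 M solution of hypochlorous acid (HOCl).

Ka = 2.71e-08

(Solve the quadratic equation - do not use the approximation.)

x² + Ka×x - Ka×C = 0. Using quadratic formula: [H⁺] = 1.3858e-05

pH = 4.86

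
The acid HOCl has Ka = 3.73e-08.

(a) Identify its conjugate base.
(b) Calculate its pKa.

(a) The conjugate base is formed by removing one H⁺ from HOCl, giving OCl⁻. (b) pKa = -log(Ka) = -log(3.73e-08) = 7.43.

Conjugate base: OCl⁻; pK_a = 7.43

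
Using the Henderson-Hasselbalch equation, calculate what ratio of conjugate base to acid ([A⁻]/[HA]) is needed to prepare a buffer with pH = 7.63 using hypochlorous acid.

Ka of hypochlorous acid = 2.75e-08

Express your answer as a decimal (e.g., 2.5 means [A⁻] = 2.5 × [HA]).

pKa = -log(2.75e-08) = 7.5607. pH = pKa + log([A⁻]/[HA]), so log([A⁻]/[HA]) = pH − pKa = 7.63 − 7.5607 = 0.0693. [A⁻]/[HA] = 10^(0.0693) = 1.17

[A⁻]/[HA] = 1.17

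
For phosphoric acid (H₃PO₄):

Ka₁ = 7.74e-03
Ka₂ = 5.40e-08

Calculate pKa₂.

pKa₂ = -log(Ka₂) = -log(5.40e-08) = 7.27.

pK_{a2} = 7.27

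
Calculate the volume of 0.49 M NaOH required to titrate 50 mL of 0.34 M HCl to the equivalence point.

At equivalence: moles acid = moles base. moles HCl = 0.34 × 50/1000 = 0.017 mol. V_base = moles / 0.49 × 1000 = 34.7 mL.

V_{base} = 34.7 mL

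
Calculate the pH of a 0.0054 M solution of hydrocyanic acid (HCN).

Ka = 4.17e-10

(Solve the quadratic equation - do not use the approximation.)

x² + Ka×x - Ka×C = 0. Using quadratic formula: [H⁺] = 1.5004e-06

pH = 5.82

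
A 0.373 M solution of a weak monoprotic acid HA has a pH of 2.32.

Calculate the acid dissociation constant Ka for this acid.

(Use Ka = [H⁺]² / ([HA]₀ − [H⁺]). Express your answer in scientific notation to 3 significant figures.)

[H⁺] = 10^(−pH) = 10^(−2.32) = 4.786e-03 M. For HA ⇌ H⁺ + A⁻, Ka = [H⁺][A⁻]/[HA] = [H⁺]² / ([HA]₀ − [H⁺]) = (4.786e-03)² / (0.373 − 4.786e-03) = 6.22e-05.

K_a = 6.22e-05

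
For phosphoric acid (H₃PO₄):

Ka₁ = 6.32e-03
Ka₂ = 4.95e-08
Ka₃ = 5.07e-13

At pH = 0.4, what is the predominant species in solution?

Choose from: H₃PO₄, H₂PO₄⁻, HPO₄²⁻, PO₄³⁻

pKa₁ = 2.20, pKa₂ = 7.31, pKa₃ = 12.29. For a polyprotic acid the predominant species crosses at each pKa: below pKa_n the protonated form dominates, above it the deprotonated form does. At pH = 0.4, the predominant species is H₃PO₄.

H₃PO₄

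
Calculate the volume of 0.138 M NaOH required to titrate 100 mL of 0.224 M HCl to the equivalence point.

At equivalence: moles acid = moles base. moles HCl = 0.224 × 100/1000 = 0.0224 mol. V_base = moles / 0.138 × 1000 = 162.3 mL.

V_{base} = 162.3 mL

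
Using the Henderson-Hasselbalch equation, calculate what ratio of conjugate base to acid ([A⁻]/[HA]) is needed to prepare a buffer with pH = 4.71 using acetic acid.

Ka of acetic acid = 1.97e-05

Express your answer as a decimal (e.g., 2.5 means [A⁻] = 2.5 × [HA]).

pKa = -log(1.97e-05) = 4.7055. pH = pKa + log([A⁻]/[HA]), so log([A⁻]/[HA]) = pH − pKa = 4.71 − 4.7055 = 0.0045. [A⁻]/[HA] = 10^(0.0045) = 1.01

[A⁻]/[HA] = 1.01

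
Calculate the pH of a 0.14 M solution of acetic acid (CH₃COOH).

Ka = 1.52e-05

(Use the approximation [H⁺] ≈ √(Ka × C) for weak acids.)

[H⁺] = √(Ka × C) = √(1.52e-05 × 0.14) = 1.4588e-03. pH = -log(1.4588e-03)

pH = 2.84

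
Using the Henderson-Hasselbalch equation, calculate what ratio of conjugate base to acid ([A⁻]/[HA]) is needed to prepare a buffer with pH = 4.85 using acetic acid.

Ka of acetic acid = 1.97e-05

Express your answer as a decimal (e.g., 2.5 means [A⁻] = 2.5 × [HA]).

pKa = -log(1.97e-05) = 4.7055. pH = pKa + log([A⁻]/[HA]), so log([A⁻]/[HA]) = pH − pKa = 4.85 − 4.7055 = 0.1445. [A⁻]/[HA] = 10^(0.1445) = 1.39

[A⁻]/[HA] = 1.39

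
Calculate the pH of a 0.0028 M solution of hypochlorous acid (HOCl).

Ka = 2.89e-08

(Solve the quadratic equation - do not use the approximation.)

x² + Ka×x - Ka×C = 0. Using quadratic formula: [H⁺] = 8.9811e-06

pH = 5.05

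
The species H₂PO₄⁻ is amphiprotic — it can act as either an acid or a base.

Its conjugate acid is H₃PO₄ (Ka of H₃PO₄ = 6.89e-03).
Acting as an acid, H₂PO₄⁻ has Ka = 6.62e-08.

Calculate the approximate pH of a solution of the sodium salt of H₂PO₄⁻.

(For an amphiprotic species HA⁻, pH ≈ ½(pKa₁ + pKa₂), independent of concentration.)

pKa₁ = -log(6.89e-03) = 2.16; pKa₂ = -log(6.62e-08) = 7.18. For an amphiprotic species, pH ≈ ½(pKa₁ + pKa₂) = ½(2.16 + 7.18) = 4.67.

pH = 4.67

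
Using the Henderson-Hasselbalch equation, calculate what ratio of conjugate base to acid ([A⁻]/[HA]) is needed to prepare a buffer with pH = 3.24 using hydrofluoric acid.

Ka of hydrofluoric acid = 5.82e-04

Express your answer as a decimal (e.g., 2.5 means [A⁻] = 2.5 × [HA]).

pKa = -log(5.82e-04) = 3.2351. pH = pKa + log([A⁻]/[HA]), so log([A⁻]/[HA]) = pH − pKa = 3.24 − 3.2351 = 0.0049. [A⁻]/[HA] = 10^(0.0049) = 1.01

[A⁻]/[HA] = 1.01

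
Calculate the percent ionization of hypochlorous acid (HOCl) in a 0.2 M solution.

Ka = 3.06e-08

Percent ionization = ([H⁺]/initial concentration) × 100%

Using Ka equilibrium: x² + Ka×x - Ka×C = 0. Solving: [H⁺] = 7.8215e-05. Percent = (7.8215e-05/0.2) × 100

Percent ionization = 0.0391%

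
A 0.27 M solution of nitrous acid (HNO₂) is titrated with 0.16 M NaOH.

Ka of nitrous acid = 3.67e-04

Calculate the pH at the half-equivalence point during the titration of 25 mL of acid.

At half-equivalence [HA] = [A⁻], so Henderson-Hasselbalch gives pH = pKa = -log(3.67e-04) = 3.44.

pH = pKa = 3.44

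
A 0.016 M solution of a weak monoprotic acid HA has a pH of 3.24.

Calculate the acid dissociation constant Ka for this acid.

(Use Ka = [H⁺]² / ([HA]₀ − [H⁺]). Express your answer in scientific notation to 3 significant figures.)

[H⁺] = 10^(−pH) = 10^(−3.24) = 5.754e-04 M. For HA ⇌ H⁺ + A⁻, Ka = [H⁺][A⁻]/[HA] = [H⁺]² / ([HA]₀ − [H⁺]) = (5.754e-04)² / (0.016 − 5.754e-04) = 2.15e-05.

K_a = 2.15e-05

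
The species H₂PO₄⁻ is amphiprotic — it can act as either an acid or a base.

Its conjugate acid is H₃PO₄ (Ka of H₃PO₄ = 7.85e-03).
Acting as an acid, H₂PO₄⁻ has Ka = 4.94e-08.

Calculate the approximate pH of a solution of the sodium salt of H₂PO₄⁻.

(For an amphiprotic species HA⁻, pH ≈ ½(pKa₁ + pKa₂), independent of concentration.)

pKa₁ = -log(7.85e-03) = 2.11; pKa₂ = -log(4.94e-08) = 7.31. For an amphiprotic species, pH ≈ ½(pKa₁ + pKa₂) = ½(2.11 + 7.31) = 4.71.

pH = 4.71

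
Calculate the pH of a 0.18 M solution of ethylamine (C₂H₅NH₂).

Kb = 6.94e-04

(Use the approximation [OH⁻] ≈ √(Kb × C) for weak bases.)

[OH⁻] = √(Kb × C) = √(6.94e-04 × 0.18) = 1.1177e-02. pOH = 1.95, pH = 14 - pOH

pH = 12.05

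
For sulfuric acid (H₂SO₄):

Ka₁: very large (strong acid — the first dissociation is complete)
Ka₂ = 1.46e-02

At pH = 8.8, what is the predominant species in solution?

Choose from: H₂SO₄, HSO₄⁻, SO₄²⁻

The first dissociation is complete, so H₂SO₄ itself is never the predominant species in water; pKa₂ = -log(1.46e-02) = 1.84. For a polyprotic acid the predominant species crosses at each pKa: below pKa_n the protonated form dominates, above it the deprotonated form does. At pH = 8.8, the predominant species is SO₄²⁻.

SO₄²⁻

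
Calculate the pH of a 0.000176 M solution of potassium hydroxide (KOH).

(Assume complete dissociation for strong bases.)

[OH⁻] = 0.000176 M for strong base. pOH = -log[OH⁻] = 3.75, pH = 14 - pOH

pH = 10.25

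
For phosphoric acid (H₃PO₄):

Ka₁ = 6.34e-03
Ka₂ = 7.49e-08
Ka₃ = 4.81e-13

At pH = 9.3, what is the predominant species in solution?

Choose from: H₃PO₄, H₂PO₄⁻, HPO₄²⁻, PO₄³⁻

pKa₁ = 2.20, pKa₂ = 7.13, pKa₃ = 12.32. For a polyprotic acid the predominant species crosses at each pKa: below pKa_n the protonated form dominates, above it the deprotonated form does. At pH = 9.3, the predominant species is HPO₄²⁻.

HPO₄²⁻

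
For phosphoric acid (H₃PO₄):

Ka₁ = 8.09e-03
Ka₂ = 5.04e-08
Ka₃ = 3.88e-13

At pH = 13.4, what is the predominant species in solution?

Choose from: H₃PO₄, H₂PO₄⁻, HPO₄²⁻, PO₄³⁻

pKa₁ = 2.09, pKa₂ = 7.30, pKa₃ = 12.41. For a polyprotic acid the predominant species crosses at each pKa: below pKa_n the protonated form dominates, above it the deprotonated form does. At pH = 13.4, the predominant species is PO₄³⁻.

PO₄³⁻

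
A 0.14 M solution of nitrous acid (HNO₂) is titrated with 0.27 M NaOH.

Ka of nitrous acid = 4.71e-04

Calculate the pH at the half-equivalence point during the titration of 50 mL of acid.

At half-equivalence [HA] = [A⁻], so Henderson-Hasselbalch gives pH = pKa = -log(4.71e-04) = 3.33.

pH = pKa = 3.33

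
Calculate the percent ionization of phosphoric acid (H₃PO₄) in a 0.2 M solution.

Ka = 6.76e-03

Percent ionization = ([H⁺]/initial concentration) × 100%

Using Ka equilibrium: x² + Ka×x - Ka×C = 0. Solving: [H⁺] = 3.3545e-02. Percent = (3.3545e-02/0.2) × 100

Percent ionization = 16.8%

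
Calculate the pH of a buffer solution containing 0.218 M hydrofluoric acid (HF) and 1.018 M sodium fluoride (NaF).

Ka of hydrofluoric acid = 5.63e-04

pKa = -log(5.63e-04) = 3.25. pH = pKa + log([A⁻]/[HA]) = 3.25 + log(1.018/0.218)

pH = 3.92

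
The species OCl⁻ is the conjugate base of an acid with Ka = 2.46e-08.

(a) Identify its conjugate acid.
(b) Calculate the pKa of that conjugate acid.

(a) The conjugate acid is formed by adding one H⁺ to OCl⁻, giving HOCl. (b) pKa = -log(Ka) = -log(2.46e-08) = 7.61.

Conjugate acid: HOCl; pK_a = 7.61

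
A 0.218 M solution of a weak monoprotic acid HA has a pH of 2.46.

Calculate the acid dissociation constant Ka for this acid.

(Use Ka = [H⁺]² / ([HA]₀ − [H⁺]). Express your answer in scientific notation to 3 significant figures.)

[H⁺] = 10^(−pH) = 10^(−2.46) = 3.467e-03 M. For HA ⇌ H⁺ + A⁻, Ka = [H⁺][A⁻]/[HA] = [H⁺]² / ([HA]₀ − [H⁺]) = (3.467e-03)² / (0.218 − 3.467e-03) = 5.60e-05.

K_a = 5.60e-05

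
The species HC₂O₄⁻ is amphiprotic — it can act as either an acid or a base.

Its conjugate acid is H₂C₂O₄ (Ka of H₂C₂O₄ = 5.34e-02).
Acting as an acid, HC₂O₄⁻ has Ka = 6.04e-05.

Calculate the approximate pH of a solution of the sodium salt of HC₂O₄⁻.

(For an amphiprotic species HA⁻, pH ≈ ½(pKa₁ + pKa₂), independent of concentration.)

pKa₁ = -log(5.34e-02) = 1.27; pKa₂ = -log(6.04e-05) = 4.22. For an amphiprotic species, pH ≈ ½(pKa₁ + pKa₂) = ½(1.27 + 4.22) = 2.75.

pH = 2.75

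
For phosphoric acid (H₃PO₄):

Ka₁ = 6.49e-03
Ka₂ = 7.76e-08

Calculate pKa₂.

pKa₂ = -log(Ka₂) = -log(7.76e-08) = 7.11.

pK_{a2} = 7.11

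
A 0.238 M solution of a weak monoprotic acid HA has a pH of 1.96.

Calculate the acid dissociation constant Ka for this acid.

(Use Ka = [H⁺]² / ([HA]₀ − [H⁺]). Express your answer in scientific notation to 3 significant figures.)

[H⁺] = 10^(−pH) = 10^(−1.96) = 1.096e-02 M. For HA ⇌ H⁺ + A⁻, Ka = [H⁺][A⁻]/[HA] = [H⁺]² / ([HA]₀ − [H⁺]) = (1.096e-02)² / (0.238 − 1.096e-02) = 5.30e-04.

K_a = 5.30e-04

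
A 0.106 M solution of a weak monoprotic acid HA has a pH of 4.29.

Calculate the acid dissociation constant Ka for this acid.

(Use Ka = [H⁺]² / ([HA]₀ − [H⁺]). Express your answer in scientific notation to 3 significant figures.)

[H⁺] = 10^(−pH) = 10^(−4.29) = 5.129e-05 M. For HA ⇌ H⁺ + A⁻, Ka = [H⁺][A⁻]/[HA] = [H⁺]² / ([HA]₀ − [H⁺]) = (5.129e-05)² / (0.106 − 5.129e-05) = 2.48e-08.

K_a = 2.48e-08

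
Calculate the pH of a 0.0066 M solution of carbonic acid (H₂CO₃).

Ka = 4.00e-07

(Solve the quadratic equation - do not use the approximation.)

x² + Ka×x - Ka×C = 0. Using quadratic formula: [H⁺] = 5.1181e-05

pH = 4.29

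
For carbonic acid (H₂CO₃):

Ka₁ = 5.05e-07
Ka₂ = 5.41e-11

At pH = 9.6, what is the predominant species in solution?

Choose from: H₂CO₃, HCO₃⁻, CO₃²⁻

pKa₁ = 6.30, pKa₂ = 10.27. For a polyprotic acid the predominant species crosses at each pKa: below pKa_n the protonated form dominates, above it the deprotonated form does. At pH = 9.6, the predominant species is HCO₃⁻.

HCO₃⁻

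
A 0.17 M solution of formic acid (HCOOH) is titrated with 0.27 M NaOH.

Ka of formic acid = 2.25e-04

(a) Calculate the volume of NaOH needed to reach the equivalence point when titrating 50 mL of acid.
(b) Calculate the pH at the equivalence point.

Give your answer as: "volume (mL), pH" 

moles acid = 0.17 × 50/1000 = 0.0085 mol; V_base = moles/0.27 × 1000 = 31.5 mL. At equivalence only the conjugate base is present: [A⁻] = 0.0085/0.081 = 1.0432e-01 M. Kb = Kw/Ka = 4.44e-11; [OH⁻] = √(Kb × [A⁻]) = 2.1532e-06; pOH = 5.67; pH = 14 - pOH = 8.33.

V = 31.5 mL, pH = 8.33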